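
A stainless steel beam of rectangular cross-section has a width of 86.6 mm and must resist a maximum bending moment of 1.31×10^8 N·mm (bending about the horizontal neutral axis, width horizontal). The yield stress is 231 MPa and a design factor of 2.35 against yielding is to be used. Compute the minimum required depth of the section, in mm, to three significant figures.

σ_allow = 231/2.35 = 98.30 MPa.
For a rectangular section σ = 6M/(bh²), so h² = 6M/(b σ_allow) = 6×1.3100×10^8/(86.6×98.30) = 92330 mm².
h = 303.9 mm.

h = 304 mm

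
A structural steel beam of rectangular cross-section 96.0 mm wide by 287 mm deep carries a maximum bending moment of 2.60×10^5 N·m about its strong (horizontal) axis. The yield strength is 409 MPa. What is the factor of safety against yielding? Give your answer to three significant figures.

Section modulus S = bh²/6 = 96.0×287²/6 = 1.318×10^6 mm³.
σ = M/S = 2.6000×10^8/1.318×10^6 = 197.3 MPa.
n = 409/197.3 = 2.073.

n = 2.07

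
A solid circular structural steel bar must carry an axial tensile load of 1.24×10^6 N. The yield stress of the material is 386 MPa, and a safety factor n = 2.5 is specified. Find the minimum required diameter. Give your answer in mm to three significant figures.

Allowable stress σ_allow = 386/2.5 = 154.4 MPa.
Required area A = F/σ_allow = 1240000/154.4 = 8031 mm².
A = πd²/4 → d = √(4A/π) = 101.1 mm.

d = 101 mm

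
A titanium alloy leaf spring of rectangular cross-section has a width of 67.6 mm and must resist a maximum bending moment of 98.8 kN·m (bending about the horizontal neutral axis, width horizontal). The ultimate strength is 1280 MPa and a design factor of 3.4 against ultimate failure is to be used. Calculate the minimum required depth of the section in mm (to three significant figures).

h = 153 mm

σ_allow = 1280/3.4 = 376.5 MPa.
For a rectangular section σ = 6M/(bh²), so h² = 6M/(b σ_allow) = 6×9.8800×10^7/(67.6×376.5) = 23290 mm².
h = 152.6 mm.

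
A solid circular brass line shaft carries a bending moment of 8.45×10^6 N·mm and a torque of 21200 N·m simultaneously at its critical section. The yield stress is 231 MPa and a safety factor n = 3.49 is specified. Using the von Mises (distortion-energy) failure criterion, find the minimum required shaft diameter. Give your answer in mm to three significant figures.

σ_allow = σ_y/n = 231/3.49 = 66.19 MPa.
For a solid shaft σ_b = 32M/(πd³) and τ = 16T/(πd³), so the von Mises stress is σ' = (16/πd³)·√(4M²+3T²).
√(4M²+3T²) = √(4×(8.450×10^6)² + 3×(2.120×10^7)²) = 4.042×10^7 N·mm.
d³ = 16×4.042×10^7/(π×66.19) = 3.110×10^6 mm³.
d = 146.0 mm.

d = 146 mm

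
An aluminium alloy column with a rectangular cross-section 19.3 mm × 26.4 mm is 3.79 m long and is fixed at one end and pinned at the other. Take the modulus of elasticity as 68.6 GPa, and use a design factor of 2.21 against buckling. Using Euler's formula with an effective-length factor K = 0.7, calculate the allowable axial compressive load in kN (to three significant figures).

P_allow = 0.688 kN

Buckling occurs about the weak axis: I_min = h·b³/12 = 26.4×19.3³/12 = 15820 mm⁴ (b = 19.3 mm is the smaller dimension).
Effective length L_e = KL = 0.7×3.79 m = 2653 mm.
Euler critical load P_cr = π²EI/L_e² = π²×68600×15820/2653² = 1521 N.
P_allow = P_cr/n = 1521/2.21 = 688.4 N.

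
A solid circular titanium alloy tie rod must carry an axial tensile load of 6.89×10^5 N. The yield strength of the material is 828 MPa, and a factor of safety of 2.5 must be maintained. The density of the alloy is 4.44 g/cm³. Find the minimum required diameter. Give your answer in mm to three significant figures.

d = 51.5 mm

Allowable stress σ_allow = 828/2.5 = 331.2 MPa.
Required area A = F/σ_allow = 689000/331.2 = 2080 mm².
A = πd²/4 → d = √(4A/π) = 51.47 mm.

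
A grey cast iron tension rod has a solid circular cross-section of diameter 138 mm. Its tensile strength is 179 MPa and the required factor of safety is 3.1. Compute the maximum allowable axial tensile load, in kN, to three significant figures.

F_allow = 864 kN

σ_allow = 179/3.1 = 57.74 MPa.
A = πd²/4 = π×138²/4 = 14960 mm².
F_allow = σ_allow × A = 57.74×14960 = 863700 N.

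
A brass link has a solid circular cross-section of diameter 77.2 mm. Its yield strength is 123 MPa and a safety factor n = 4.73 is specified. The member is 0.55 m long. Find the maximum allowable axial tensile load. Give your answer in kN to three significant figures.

F_allow = 122 kN

σ_allow = 123/4.73 = 26.00 MPa.
A = πd²/4 = π×77.2²/4 = 4681 mm².
F_allow = σ_allow × A = 26.00×4681 = 121700 N.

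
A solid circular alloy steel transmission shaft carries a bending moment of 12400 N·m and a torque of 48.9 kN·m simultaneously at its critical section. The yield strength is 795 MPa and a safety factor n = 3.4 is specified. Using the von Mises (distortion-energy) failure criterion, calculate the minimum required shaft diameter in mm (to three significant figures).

d = 124 mm

σ_allow = σ_y/n = 795/3.4 = 233.8 MPa.
For a solid shaft σ_b = 32M/(πd³) and τ = 16T/(πd³), so the von Mises stress is σ' = (16/πd³)·√(4M²+3T²).
√(4M²+3T²) = √(4×(1.240×10^7)² + 3×(4.890×10^7)²) = 8.825×10^7 N·mm.
d³ = 16×8.825×10^7/(π×233.8) = 1.922×10^6 mm³.
d = 124.3 mm.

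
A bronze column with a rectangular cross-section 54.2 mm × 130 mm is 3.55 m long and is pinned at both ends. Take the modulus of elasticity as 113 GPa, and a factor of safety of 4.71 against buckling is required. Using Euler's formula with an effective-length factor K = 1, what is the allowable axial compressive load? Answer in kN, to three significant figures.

P_allow = 32.4 kN

Buckling occurs about the weak axis: I_min = h·b³/12 = 130×54.2³/12 = 1.725×10^6 mm⁴ (b = 54.2 mm is the smaller dimension).
Effective length L_e = KL = 1×3.55 m = 3550 mm.
Euler critical load P_cr = π²EI/L_e² = π²×113000×1.725×10^6/3550² = 152600 N.
P_allow = P_cr/n = 152600/4.71 = 32410 N.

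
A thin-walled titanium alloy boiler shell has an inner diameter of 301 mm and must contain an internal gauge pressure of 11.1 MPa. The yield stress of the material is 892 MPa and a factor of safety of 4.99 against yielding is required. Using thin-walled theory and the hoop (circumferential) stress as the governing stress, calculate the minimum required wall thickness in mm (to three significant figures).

σ_allow = 892/4.99 = 178.8 MPa.
Hoop stress σ_h = pD/(2t), so t = pD/(2σ_allow) = 11.1×301/(2×178.8) = 9.345 mm.

t = 9.35 mm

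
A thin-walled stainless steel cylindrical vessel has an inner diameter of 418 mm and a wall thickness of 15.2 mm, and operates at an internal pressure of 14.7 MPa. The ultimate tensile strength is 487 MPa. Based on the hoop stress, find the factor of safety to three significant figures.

σ_h = pD/(2t) = 14.7×418/(2×15.2) = 202.1 MPa.
n = 487/202.1 = 2.409.

n = 2.41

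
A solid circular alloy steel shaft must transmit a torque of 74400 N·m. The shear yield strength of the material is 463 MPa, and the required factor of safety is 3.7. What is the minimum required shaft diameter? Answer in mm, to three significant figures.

d = 145 mm

Allowable shear stress τ_allow = 463/3.7 = 125.1 MPa.
For a solid shaft τ = 16T/(πd³), so d³ = 16T/(π τ_allow) = 16×7.4400×10^7/(π×125.1) = 3.028×10^6 mm³.
d = (3.028×10^6)^(1/3) = 144.7 mm.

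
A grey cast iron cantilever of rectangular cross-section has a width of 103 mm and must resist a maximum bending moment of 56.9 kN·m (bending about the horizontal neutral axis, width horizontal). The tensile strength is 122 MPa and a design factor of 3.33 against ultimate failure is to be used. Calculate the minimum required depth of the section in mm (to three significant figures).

h = 301 mm

σ_allow = 122/3.33 = 36.64 MPa.
For a rectangular section σ = 6M/(bh²), so h² = 6M/(b σ_allow) = 6×5.6900×10^7/(103×36.64) = 90470 mm².
h = 300.8 mm.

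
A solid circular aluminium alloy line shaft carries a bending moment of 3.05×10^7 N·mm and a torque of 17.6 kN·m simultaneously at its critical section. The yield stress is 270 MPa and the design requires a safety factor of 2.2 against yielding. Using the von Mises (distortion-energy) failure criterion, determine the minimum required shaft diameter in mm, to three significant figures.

σ_allow = σ_y/n = 270/2.2 = 122.7 MPa.
For a solid shaft σ_b = 32M/(πd³) and τ = 16T/(πd³), so the von Mises stress is σ' = (16/πd³)·√(4M²+3T²).
√(4M²+3T²) = √(4×(3.050×10^7)² + 3×(1.760×10^7)²) = 6.819×10^7 N·mm.
d³ = 16×6.819×10^7/(π×122.7) = 2.830×10^6 mm³.
d = 141.4 mm.

d = 141 mm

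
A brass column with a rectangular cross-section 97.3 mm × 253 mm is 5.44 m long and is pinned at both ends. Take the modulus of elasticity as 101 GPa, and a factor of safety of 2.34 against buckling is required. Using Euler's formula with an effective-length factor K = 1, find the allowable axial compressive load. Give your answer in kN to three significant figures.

P_allow = 280 kN

Buckling occurs about the weak axis: I_min = h·b³/12 = 253×97.3³/12 = 1.942×10^7 mm⁴ (b = 97.3 mm is the smaller dimension).
Effective length L_e = KL = 1×5.44 m = 5440 mm.
Euler critical load P_cr = π²EI/L_e² = π²×101000×1.942×10^7/5440² = 654200 N.
P_allow = P_cr/n = 654200/2.34 = 279600 N.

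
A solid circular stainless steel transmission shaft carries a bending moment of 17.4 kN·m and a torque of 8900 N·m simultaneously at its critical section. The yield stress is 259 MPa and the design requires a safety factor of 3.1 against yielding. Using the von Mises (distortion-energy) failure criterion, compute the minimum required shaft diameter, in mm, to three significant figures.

σ_allow = σ_y/n = 259/3.1 = 83.55 MPa.
For a solid shaft σ_b = 32M/(πd³) and τ = 16T/(πd³), so the von Mises stress is σ' = (16/πd³)·√(4M²+3T²).
√(4M²+3T²) = √(4×(1.740×10^7)² + 3×(8.900×10^6)²) = 3.806×10^7 N·mm.
d³ = 16×3.806×10^7/(π×83.55) = 2.320×10^6 mm³.
d = 132.4 mm.

d = 132 mm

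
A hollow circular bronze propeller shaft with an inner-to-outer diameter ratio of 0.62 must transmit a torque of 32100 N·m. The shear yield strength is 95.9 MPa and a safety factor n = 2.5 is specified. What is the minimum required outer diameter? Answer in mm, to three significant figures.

τ_allow = 95.9/2.5 = 38.36 MPa.
For a hollow shaft τ = 16T/[πd_o³(1−k⁴)] with k = 0.62, so 1−k⁴ = 0.8522.
d_o³ = 16T/[π τ_allow (1−k⁴)] = 16×3.2100×10^7/(π×38.36×0.8522) = 5.001×10^6 mm³.
d_o = 171.0 mm.

d_o = 171 mm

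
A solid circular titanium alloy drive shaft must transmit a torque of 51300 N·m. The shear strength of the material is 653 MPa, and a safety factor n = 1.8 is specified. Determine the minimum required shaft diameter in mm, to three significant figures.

Allowable shear stress τ_allow = 653/1.8 = 362.8 MPa.
For a solid shaft τ = 16T/(πd³), so d³ = 16T/(π τ_allow) = 16×5.1300×10^7/(π×362.8) = 720200 mm³.
d = (720200)^(1/3) = 89.64 mm.

d = 89.6 mm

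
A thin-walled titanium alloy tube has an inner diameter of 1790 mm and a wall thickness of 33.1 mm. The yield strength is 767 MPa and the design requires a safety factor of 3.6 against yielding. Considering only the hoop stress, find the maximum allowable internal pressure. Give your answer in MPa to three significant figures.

p_allow = 7.88 MPa

σ_allow = 767/3.6 = 213.1 MPa.
σ_h = pD/(2t) → p_allow = 2σ_allow t/D = 2×213.1×33.1/1790 = 7.879 MPa.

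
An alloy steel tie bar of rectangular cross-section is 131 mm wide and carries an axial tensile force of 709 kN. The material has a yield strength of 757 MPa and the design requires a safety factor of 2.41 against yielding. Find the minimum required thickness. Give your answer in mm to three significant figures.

σ_allow = 757/2.41 = 314.1 MPa.
Required area A = F/σ_allow = 709000/314.1 = 2257 mm².
t = A/w = 2257/131 = 17.23 mm.

t = 17.2 mm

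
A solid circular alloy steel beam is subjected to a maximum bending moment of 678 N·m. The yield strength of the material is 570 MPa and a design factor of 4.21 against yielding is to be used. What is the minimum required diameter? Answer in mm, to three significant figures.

d = 37.1 mm

σ_allow = 570/4.21 = 135.4 MPa.
For a solid circular section σ = 32M/(πd³), so d³ = 32M/(π σ_allow) = 32×678000/(π×135.4) = 51010 mm³.
d = 37.09 mm.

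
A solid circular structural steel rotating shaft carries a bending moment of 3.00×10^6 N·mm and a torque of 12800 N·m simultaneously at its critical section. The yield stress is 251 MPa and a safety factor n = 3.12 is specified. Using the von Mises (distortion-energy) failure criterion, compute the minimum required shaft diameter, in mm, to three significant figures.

d = 113 mm

σ_allow = σ_y/n = 251/3.12 = 80.45 MPa.
For a solid shaft σ_b = 32M/(πd³) and τ = 16T/(πd³), so the von Mises stress is σ' = (16/πd³)·√(4M²+3T²).
√(4M²+3T²) = √(4×(3.000×10^6)² + 3×(1.280×10^7)²) = 2.297×10^7 N·mm.
d³ = 16×2.297×10^7/(π×80.45) = 1.454×10^6 mm³.
d = 113.3 mm.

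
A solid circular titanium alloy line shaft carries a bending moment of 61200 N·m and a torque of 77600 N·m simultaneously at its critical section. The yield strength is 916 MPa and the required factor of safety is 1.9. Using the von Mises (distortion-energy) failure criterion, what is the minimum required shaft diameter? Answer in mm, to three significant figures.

σ_allow = σ_y/n = 916/1.9 = 482.1 MPa.
For a solid shaft σ_b = 32M/(πd³) and τ = 16T/(πd³), so the von Mises stress is σ' = (16/πd³)·√(4M²+3T²).
√(4M²+3T²) = √(4×(6.120×10^7)² + 3×(7.760×10^7)²) = 1.818×10^8 N·mm.
d³ = 16×1.818×10^8/(π×482.1) = 1.920×10^6 mm³.
d = 124.3 mm.

d = 124 mm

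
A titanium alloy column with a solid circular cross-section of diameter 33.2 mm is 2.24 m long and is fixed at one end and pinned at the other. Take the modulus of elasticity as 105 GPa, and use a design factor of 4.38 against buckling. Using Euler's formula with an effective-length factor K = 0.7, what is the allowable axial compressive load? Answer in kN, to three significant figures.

I = πd⁴/64 = π×33.2⁴/64 = 59640 mm⁴.
Effective length L_e = KL = 0.7×2.24 m = 1568 mm.
Euler critical load P_cr = π²EI/L_e² = π²×105000×59640/1568² = 25140 N.
P_allow = P_cr/n = 25140/4.38 = 5739 N.

P_allow = 5.74 kN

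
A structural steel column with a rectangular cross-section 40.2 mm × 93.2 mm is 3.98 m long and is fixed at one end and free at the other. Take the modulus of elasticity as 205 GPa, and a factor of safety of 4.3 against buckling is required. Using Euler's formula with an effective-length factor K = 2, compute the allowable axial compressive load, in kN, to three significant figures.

P_allow = 3.75 kN

Buckling occurs about the weak axis: I_min = h·b³/12 = 93.2×40.2³/12 = 504600 mm⁴ (b = 40.2 mm is the smaller dimension).
Effective length L_e = KL = 2×3.98 m = 7960 mm.
Euler critical load P_cr = π²EI/L_e² = π²×205000×504600/7960² = 16110 N.
P_allow = P_cr/n = 16110/4.3 = 3747 N.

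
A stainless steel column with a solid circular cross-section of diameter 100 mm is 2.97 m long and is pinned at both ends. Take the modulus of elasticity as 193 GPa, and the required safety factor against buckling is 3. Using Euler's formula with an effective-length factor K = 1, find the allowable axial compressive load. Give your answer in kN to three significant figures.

P_allow = 353 kN

I = πd⁴/64 = π×100⁴/64 = 4.909×10^6 mm⁴.
Effective length L_e = KL = 1×2.97 m = 2970 mm.
Euler critical load P_cr = π²EI/L_e² = π²×193000×4.909×10^6/2970² = 1.060×10^6 N.
P_allow = P_cr/n = 1.060×10^6/3 = 353300 N.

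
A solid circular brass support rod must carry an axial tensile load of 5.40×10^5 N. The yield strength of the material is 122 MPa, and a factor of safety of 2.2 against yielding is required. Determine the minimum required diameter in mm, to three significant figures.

d = 111 mm

Allowable stress σ_allow = 122/2.2 = 55.45 MPa.
Required area A = F/σ_allow = 540000/55.45 = 9738 mm².
A = πd²/4 → d = √(4A/π) = 111.3 mm.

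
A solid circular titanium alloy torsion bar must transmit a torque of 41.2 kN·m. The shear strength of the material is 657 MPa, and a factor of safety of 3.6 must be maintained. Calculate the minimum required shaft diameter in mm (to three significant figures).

d = 105 mm

Allowable shear stress τ_allow = 657/3.6 = 182.5 MPa.
For a solid shaft τ = 16T/(πd³), so d³ = 16T/(π τ_allow) = 16×4.1200×10^7/(π×182.5) = 1.150×10^6 mm³.
d = (1.150×10^6)^(1/3) = 104.8 mm.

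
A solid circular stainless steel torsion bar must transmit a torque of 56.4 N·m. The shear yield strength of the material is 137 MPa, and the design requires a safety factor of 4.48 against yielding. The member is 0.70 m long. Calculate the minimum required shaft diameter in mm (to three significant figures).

Allowable shear stress τ_allow = 137/4.48 = 30.58 MPa.
For a solid shaft τ = 16T/(πd³), so d³ = 16T/(π τ_allow) = 16×56400/(π×30.58) = 9393 mm³.
d = (9393)^(1/3) = 21.10 mm.

d = 21.1 mm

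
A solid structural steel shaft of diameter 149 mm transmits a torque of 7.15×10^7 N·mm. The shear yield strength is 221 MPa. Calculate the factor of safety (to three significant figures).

n = 2.01

τ = 16T/(πd³) = 16×7.1500×10^7/(π×149³) = 110.1 MPa.
n = τ_limit/τ = 221/110.1 = 2.008.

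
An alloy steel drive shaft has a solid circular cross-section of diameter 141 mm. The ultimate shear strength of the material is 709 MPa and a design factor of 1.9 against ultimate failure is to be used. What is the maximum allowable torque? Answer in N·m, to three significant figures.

T_allow = 2.05×10^5 N·m

τ_allow = 709/1.9 = 373.2 MPa.
For a solid shaft T_allow = τ_allow·πd³/16; πd³/16 = π×141³/16 = 550400 mm³.
T_allow = 373.2×550400 = 2.054×10^8 N·mm = 205400 N·m.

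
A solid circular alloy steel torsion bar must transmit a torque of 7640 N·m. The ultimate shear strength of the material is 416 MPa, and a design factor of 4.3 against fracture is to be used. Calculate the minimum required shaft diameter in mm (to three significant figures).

Allowable shear stress τ_allow = 416/4.3 = 96.74 MPa.
For a solid shaft τ = 16T/(πd³), so d³ = 16T/(π τ_allow) = 16×7640000/(π×96.74) = 402200 mm³.
d = (402200)^(1/3) = 73.82 mm.

d = 73.8 mm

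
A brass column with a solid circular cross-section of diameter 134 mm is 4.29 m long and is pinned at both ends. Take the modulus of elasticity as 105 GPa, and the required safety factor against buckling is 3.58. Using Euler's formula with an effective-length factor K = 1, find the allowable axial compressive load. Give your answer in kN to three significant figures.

P_allow = 249 kN

I = πd⁴/64 = π×134⁴/64 = 1.583×10^7 mm⁴.
Effective length L_e = KL = 1×4.29 m = 4290 mm.
Euler critical load P_cr = π²EI/L_e² = π²×105000×1.583×10^7/4290² = 891200 N.
P_allow = P_cr/n = 891200/3.58 = 248900 N.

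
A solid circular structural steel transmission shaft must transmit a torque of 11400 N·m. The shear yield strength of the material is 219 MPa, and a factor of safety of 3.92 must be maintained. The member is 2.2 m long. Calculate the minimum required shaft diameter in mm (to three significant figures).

Allowable shear stress τ_allow = 219/3.92 = 55.87 MPa.
For a solid shaft τ = 16T/(πd³), so d³ = 16T/(π τ_allow) = 16×1.1400×10^7/(π×55.87) = 1.039×10^6 mm³.
d = (1.039×10^6)^(1/3) = 101.3 mm.

d = 101 mm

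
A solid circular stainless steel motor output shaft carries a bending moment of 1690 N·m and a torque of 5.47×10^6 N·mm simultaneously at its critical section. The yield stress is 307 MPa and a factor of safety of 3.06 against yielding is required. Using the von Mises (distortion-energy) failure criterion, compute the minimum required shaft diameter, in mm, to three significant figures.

d = 79.9 mm

σ_allow = σ_y/n = 307/3.06 = 100.3 MPa.
For a solid shaft σ_b = 32M/(πd³) and τ = 16T/(πd³), so the von Mises stress is σ' = (16/πd³)·√(4M²+3T²).
√(4M²+3T²) = √(4×(1.690×10^6)² + 3×(5.470×10^6)²) = 1.006×10^7 N·mm.
d³ = 16×1.006×10^7/(π×100.3) = 510600 mm³.
d = 79.93 mm.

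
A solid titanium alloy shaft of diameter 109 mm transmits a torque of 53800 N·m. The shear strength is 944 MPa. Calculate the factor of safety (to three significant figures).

τ = 16T/(πd³) = 16×5.3800×10^7/(π×109³) = 211.6 MPa.
n = τ_limit/τ = 944/211.6 = 4.462.

n = 4.46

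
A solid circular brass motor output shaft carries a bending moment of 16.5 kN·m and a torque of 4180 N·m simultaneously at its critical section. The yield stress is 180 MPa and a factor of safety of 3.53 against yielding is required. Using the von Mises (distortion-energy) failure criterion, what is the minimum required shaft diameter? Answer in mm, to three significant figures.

d = 150 mm

σ_allow = σ_y/n = 180/3.53 = 50.99 MPa.
For a solid shaft σ_b = 32M/(πd³) and τ = 16T/(πd³), so the von Mises stress is σ' = (16/πd³)·√(4M²+3T²).
√(4M²+3T²) = √(4×(1.650×10^7)² + 3×(4.180×10^6)²) = 3.378×10^7 N·mm.
d³ = 16×3.378×10^7/(π×50.99) = 3.374×10^6 mm³.
d = 150.0 mm.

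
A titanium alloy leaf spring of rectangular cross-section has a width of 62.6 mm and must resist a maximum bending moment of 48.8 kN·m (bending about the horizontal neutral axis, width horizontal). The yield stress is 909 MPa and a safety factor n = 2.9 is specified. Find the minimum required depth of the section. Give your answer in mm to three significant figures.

h = 122 mm

σ_allow = 909/2.9 = 313.4 MPa.
For a rectangular section σ = 6M/(bh²), so h² = 6M/(b σ_allow) = 6×4.8800×10^7/(62.6×313.4) = 14920 mm².
h = 122.2 mm.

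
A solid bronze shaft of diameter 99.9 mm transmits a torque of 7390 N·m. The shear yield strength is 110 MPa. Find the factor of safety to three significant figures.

τ = 16T/(πd³) = 16×7390000/(π×99.9³) = 37.75 MPa.
n = τ_limit/τ = 110/37.75 = 2.914.

n = 2.91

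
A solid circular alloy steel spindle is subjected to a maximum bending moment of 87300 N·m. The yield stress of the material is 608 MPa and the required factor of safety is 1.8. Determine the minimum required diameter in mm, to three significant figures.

σ_allow = 608/1.8 = 337.8 MPa.
For a solid circular section σ = 32M/(πd³), so d³ = 32M/(π σ_allow) = 32×8.7300×10^7/(π×337.8) = 2.633×10^6 mm³.
d = 138.1 mm.

d = 138 mm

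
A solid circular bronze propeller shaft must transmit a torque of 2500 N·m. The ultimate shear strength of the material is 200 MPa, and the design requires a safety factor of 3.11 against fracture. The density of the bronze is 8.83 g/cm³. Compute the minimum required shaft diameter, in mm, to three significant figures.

d = 58.3 mm

Allowable shear stress τ_allow = 200/3.11 = 64.31 MPa.
For a solid shaft τ = 16T/(πd³), so d³ = 16T/(π τ_allow) = 16×2500000/(π×64.31) = 198000 mm³.
d = (198000)^(1/3) = 58.28 mm.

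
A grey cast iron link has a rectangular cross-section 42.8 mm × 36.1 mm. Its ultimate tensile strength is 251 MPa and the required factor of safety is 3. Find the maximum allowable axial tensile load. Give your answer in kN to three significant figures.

σ_allow = 251/3 = 83.67 MPa.
A = 42.8×36.1 = 1545 mm².
F_allow = σ_allow × A = 83.67×1545 = 129300 N.

F_allow = 129 kN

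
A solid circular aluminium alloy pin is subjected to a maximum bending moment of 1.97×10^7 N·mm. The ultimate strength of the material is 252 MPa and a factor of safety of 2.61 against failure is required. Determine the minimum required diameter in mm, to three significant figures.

d = 128 mm

σ_allow = 252/2.61 = 96.55 MPa.
For a solid circular section σ = 32M/(πd³), so d³ = 32M/(π σ_allow) = 32×1.9700×10^7/(π×96.55) = 2.078×10^6 mm³.
d = 127.6 mm.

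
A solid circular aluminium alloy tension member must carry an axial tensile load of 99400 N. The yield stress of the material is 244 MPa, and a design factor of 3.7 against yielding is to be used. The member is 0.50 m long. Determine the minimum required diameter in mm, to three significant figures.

d = 43.8 mm

Allowable stress σ_allow = 244/3.7 = 65.95 MPa.
Required area A = F/σ_allow = 99400/65.95 = 1507 mm².
A = πd²/4 → d = √(4A/π) = 43.81 mm.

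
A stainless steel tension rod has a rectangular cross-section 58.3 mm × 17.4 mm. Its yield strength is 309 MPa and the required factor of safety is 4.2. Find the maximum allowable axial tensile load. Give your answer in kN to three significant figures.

σ_allow = 309/4.2 = 73.57 MPa.
A = 58.3×17.4 = 1014 mm².
F_allow = σ_allow × A = 73.57×1014 = 74630 N.

F_allow = 74.6 kN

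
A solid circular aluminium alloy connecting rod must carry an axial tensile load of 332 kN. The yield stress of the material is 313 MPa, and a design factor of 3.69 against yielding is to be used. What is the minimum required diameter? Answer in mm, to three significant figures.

Allowable stress σ_allow = 313/3.69 = 84.82 MPa.
Required area A = F/σ_allow = 332000/84.82 = 3914 mm².
A = πd²/4 → d = √(4A/π) = 70.59 mm.

d = 70.6 mm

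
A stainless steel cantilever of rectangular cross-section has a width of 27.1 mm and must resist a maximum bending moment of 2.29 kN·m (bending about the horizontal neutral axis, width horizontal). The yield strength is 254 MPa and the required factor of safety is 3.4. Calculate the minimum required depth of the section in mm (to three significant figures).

σ_allow = 254/3.4 = 74.71 MPa.
For a rectangular section σ = 6M/(bh²), so h² = 6M/(b σ_allow) = 6×2290000/(27.1×74.71) = 6787 mm².
h = 82.38 mm.

h = 82.4 mm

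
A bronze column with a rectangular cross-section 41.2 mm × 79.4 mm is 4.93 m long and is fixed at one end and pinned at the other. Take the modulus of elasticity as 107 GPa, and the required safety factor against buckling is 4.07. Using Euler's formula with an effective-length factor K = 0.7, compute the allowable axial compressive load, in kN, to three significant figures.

Buckling occurs about the weak axis: I_min = h·b³/12 = 79.4×41.2³/12 = 462700 mm⁴ (b = 41.2 mm is the smaller dimension).
Effective length L_e = KL = 0.7×4.93 m = 3451 mm.
Euler critical load P_cr = π²EI/L_e² = π²×107000×462700/3451² = 41030 N.
P_allow = P_cr/n = 41030/4.07 = 10080 N.

P_allow = 10.1 kN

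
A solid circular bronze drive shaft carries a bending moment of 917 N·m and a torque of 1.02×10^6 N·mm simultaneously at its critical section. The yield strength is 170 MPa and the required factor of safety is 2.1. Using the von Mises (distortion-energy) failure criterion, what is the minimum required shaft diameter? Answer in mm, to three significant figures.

σ_allow = σ_y/n = 170/2.1 = 80.95 MPa.
For a solid shaft σ_b = 32M/(πd³) and τ = 16T/(πd³), so the von Mises stress is σ' = (16/πd³)·√(4M²+3T²).
√(4M²+3T²) = √(4×(917000)² + 3×(1.020×10^6)²) = 2.547×10^6 N·mm.
d³ = 16×2.547×10^6/(π×80.95) = 160200 mm³.
d = 54.31 mm.

d = 54.3 mm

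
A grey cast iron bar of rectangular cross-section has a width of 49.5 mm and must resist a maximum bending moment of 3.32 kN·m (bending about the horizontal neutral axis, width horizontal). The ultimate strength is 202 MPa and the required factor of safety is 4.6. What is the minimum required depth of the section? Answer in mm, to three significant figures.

σ_allow = 202/4.6 = 43.91 MPa.
For a rectangular section σ = 6M/(bh²), so h² = 6M/(b σ_allow) = 6×3320000/(49.5×43.91) = 9164 mm².
h = 95.73 mm.

h = 95.7 mm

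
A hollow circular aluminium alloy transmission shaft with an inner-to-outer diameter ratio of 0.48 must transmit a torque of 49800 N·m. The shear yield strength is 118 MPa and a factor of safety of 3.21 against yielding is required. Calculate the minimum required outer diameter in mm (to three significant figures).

τ_allow = 118/3.21 = 36.76 MPa.
For a hollow shaft τ = 16T/[πd_o³(1−k⁴)] with k = 0.48, so 1−k⁴ = 0.9469.
d_o³ = 16T/[π τ_allow (1−k⁴)] = 16×4.9800×10^7/(π×36.76×0.9469) = 7.286×10^6 mm³.
d_o = 193.9 mm.

d_o = 194 mm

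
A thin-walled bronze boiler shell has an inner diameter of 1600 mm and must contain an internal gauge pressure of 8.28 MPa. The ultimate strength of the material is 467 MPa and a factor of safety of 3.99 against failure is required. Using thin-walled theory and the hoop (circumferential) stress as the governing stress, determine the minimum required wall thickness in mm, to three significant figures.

σ_allow = 467/3.99 = 117.0 MPa.
Hoop stress σ_h = pD/(2t), so t = pD/(2σ_allow) = 8.28×1600/(2×117.0) = 56.59 mm.

t = 56.6 mm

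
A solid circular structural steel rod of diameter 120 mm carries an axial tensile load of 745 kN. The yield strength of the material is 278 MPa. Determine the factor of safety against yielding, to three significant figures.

n = 4.22

A = πd²/4 = 11310 mm².
σ = F/A = 745000/11310 = 65.87 MPa.
n = 278/65.87 = 4.220.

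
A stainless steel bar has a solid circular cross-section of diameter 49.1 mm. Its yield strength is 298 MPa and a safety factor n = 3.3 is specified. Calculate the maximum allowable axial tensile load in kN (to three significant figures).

σ_allow = 298/3.3 = 90.30 MPa.
A = πd²/4 = π×49.1²/4 = 1893 mm².
F_allow = σ_allow × A = 90.30×1893 = 171000 N.

F_allow = 171 kN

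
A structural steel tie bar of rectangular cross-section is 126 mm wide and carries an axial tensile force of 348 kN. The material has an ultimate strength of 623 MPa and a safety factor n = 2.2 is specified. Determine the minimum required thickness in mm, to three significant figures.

σ_allow = 623/2.2 = 283.2 MPa.
Required area A = F/σ_allow = 348000/283.2 = 1229 mm².
t = A/w = 1229/126 = 9.753 mm.

t = 9.75 mm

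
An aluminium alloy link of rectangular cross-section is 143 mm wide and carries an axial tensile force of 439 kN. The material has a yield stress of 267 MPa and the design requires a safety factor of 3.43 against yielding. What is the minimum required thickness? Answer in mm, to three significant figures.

σ_allow = 267/3.43 = 77.84 MPa.
Required area A = F/σ_allow = 439000/77.84 = 5640 mm².
t = A/w = 5640/143 = 39.44 mm.

t = 39.4 mm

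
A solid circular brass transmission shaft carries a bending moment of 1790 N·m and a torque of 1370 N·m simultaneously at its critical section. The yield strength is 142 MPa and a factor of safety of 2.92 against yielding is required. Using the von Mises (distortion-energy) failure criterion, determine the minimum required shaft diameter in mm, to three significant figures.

σ_allow = σ_y/n = 142/2.92 = 48.63 MPa.
For a solid shaft σ_b = 32M/(πd³) and τ = 16T/(πd³), so the von Mises stress is σ' = (16/πd³)·√(4M²+3T²).
√(4M²+3T²) = √(4×(1.790×10^6)² + 3×(1.370×10^6)²) = 4.295×10^6 N·mm.
d³ = 16×4.295×10^6/(π×48.63) = 449800 mm³.
d = 76.62 mm.

d = 76.6 mm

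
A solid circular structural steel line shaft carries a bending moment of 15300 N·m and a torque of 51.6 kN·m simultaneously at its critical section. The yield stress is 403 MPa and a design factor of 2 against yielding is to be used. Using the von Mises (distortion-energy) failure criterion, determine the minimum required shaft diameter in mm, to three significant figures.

d = 134 mm

σ_allow = σ_y/n = 403/2 = 201.5 MPa.
For a solid shaft σ_b = 32M/(πd³) and τ = 16T/(πd³), so the von Mises stress is σ' = (16/πd³)·√(4M²+3T²).
√(4M²+3T²) = √(4×(1.530×10^7)² + 3×(5.160×10^7)²) = 9.447×10^7 N·mm.
d³ = 16×9.447×10^7/(π×201.5) = 2.388×10^6 mm³.
d = 133.7 mm.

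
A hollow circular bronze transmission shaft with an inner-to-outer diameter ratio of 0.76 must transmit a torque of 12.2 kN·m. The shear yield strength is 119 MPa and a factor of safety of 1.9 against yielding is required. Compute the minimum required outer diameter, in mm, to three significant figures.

τ_allow = 119/1.9 = 62.63 MPa.
For a hollow shaft τ = 16T/[πd_o³(1−k⁴)] with k = 0.76, so 1−k⁴ = 0.6664.
d_o³ = 16T/[π τ_allow (1−k⁴)] = 16×1.2200×10^7/(π×62.63×0.6664) = 1.489×10^6 mm³.
d_o = 114.2 mm.

d_o = 114 mm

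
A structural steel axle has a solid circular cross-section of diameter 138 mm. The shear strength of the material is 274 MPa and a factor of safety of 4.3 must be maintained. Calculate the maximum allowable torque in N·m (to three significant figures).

T_allow = 32900 N·m

τ_allow = 274/4.3 = 63.72 MPa.
For a solid shaft T_allow = τ_allow·πd³/16; πd³/16 = π×138³/16 = 516000 mm³.
T_allow = 63.72×516000 = 3.288×10^7 N·mm = 32880 N·m.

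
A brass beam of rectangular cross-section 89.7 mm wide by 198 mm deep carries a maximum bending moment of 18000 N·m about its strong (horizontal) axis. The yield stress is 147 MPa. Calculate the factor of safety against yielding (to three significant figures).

Section modulus S = bh²/6 = 89.7×198²/6 = 586100 mm³.
σ = M/S = 1.8000×10^7/586100 = 30.71 MPa.
n = 147/30.71 = 4.786.

n = 4.79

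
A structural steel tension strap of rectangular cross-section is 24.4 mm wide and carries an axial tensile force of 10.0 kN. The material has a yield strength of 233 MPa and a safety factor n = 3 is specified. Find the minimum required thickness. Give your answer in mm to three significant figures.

σ_allow = 233/3 = 77.67 MPa.
Required area A = F/σ_allow = 10000/77.67 = 128.8 mm².
t = A/w = 128.8/24.4 = 5.277 mm.

t = 5.28 mm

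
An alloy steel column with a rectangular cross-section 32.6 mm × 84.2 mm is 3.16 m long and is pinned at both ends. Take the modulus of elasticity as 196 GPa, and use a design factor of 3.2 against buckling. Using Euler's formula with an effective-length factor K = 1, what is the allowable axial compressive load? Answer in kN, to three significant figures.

P_allow = 14.7 kN

Buckling occurs about the weak axis: I_min = h·b³/12 = 84.2×32.6³/12 = 243100 mm⁴ (b = 32.6 mm is the smaller dimension).
Effective length L_e = KL = 1×3.16 m = 3160 mm.
Euler critical load P_cr = π²EI/L_e² = π²×196000×243100/3160² = 47090 N.
P_allow = P_cr/n = 47090/3.2 = 14720 N.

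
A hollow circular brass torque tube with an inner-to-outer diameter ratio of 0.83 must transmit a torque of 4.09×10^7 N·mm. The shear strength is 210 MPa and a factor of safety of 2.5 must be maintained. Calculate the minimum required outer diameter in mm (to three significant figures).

d_o = 168 mm

τ_allow = 210/2.5 = 84.00 MPa.
For a hollow shaft τ = 16T/[πd_o³(1−k⁴)] with k = 0.83, so 1−k⁴ = 0.5254.
d_o³ = 16T/[π τ_allow (1−k⁴)] = 16×4.0900×10^7/(π×84.00×0.5254) = 4.720×10^6 mm³.
d_o = 167.7 mm.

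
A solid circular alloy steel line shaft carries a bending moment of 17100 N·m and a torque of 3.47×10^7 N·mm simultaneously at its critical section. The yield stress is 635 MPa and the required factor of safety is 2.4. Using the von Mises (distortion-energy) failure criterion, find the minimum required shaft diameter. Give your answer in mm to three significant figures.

d = 110 mm

σ_allow = σ_y/n = 635/2.4 = 264.6 MPa.
For a solid shaft σ_b = 32M/(πd³) and τ = 16T/(πd³), so the von Mises stress is σ' = (16/πd³)·√(4M²+3T²).
√(4M²+3T²) = √(4×(1.710×10^7)² + 3×(3.470×10^7)²) = 6.915×10^7 N·mm.
d³ = 16×6.915×10^7/(π×264.6) = 1.331×10^6 mm³.
d = 110.0 mm.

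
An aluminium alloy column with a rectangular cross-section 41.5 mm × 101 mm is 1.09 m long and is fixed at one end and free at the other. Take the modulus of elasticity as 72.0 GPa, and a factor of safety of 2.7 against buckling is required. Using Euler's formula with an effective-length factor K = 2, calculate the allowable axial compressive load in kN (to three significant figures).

Buckling occurs about the weak axis: I_min = h·b³/12 = 101×41.5³/12 = 601600 mm⁴ (b = 41.5 mm is the smaller dimension).
Effective length L_e = KL = 2×1.09 m = 2180 mm.
Euler critical load P_cr = π²EI/L_e² = π²×72000×601600/2180² = 89950 N.
P_allow = P_cr/n = 89950/2.7 = 33320 N.

P_allow = 33.3 kN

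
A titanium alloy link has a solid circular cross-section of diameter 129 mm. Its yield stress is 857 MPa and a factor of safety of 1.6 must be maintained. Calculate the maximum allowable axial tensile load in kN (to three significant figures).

σ_allow = 857/1.6 = 535.6 MPa.
A = πd²/4 = π×129²/4 = 13070 mm².
F_allow = σ_allow × A = 535.6×13070 = 7.001×10^6 N.

F_allow = 7000 kN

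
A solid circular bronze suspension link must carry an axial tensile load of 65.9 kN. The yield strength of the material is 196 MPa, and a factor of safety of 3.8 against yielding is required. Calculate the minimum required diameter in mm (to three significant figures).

d = 40.3 mm

Allowable stress σ_allow = 196/3.8 = 51.58 MPa.
Required area A = F/σ_allow = 65900/51.58 = 1278 mm².
A = πd²/4 → d = √(4A/π) = 40.33 mm.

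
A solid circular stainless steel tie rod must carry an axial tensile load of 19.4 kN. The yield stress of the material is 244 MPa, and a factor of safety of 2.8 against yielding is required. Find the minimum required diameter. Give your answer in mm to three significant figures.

d = 16.8 mm

Allowable stress σ_allow = 244/2.8 = 87.14 MPa.
Required area A = F/σ_allow = 19400/87.14 = 222.6 mm².
A = πd²/4 → d = √(4A/π) = 16.84 mm.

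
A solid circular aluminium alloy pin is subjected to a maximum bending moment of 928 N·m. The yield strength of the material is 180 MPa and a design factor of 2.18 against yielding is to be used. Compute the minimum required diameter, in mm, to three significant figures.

σ_allow = 180/2.18 = 82.57 MPa.
For a solid circular section σ = 32M/(πd³), so d³ = 32M/(π σ_allow) = 32×928000/(π×82.57) = 114500 mm³.
d = 48.56 mm.

d = 48.6 mm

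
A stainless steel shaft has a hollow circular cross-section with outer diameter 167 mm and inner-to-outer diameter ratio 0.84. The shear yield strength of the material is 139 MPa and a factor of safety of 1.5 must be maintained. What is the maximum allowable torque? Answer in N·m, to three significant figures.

T_allow = 42600 N·m

τ_allow = 139/1.5 = 92.67 MPa.
For a hollow shaft T_allow = τ_allow·πd_o³(1−k⁴)/16 with 1−k⁴ = 0.5021, so πd_o³(1−k⁴)/16 = 459200 mm³.
T_allow = 92.67×459200 = 4.255×10^7 N·mm = 42550 N·m.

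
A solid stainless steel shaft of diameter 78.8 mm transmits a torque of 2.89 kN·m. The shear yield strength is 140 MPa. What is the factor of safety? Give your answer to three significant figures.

n = 4.65

τ = 16T/(πd³) = 16×2890000/(π×78.8³) = 30.08 MPa.
n = τ_limit/τ = 140/30.08 = 4.654.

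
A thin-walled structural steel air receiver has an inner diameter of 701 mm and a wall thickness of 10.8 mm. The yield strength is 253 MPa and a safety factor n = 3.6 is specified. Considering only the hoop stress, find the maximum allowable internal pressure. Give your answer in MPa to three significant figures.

σ_allow = 253/3.6 = 70.28 MPa.
σ_h = pD/(2t) → p_allow = 2σ_allow t/D = 2×70.28×10.8/701 = 2.165 MPa.

p_allow = 2.17 MPa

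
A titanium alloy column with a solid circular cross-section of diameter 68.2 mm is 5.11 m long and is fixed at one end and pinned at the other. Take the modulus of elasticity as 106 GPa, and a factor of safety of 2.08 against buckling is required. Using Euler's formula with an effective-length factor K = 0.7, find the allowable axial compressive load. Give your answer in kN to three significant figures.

P_allow = 41.7 kN

I = πd⁴/64 = π×68.2⁴/64 = 1.062×10^6 mm⁴.
Effective length L_e = KL = 0.7×5.11 m = 3577 mm.
Euler critical load P_cr = π²EI/L_e² = π²×106000×1.062×10^6/3577² = 86830 N.
P_allow = P_cr/n = 86830/2.08 = 41750 N.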